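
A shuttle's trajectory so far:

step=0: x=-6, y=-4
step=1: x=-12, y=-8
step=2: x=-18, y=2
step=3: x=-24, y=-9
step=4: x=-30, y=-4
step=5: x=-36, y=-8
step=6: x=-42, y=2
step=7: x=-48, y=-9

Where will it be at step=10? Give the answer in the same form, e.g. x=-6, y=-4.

The x coordinate changes by -6 each step, so at step 10 it is -6 + 10·(-6) = -66.
The y coordinate repeats the cycle [-4, -8, 2, -9] with period 4; step 10 mod 4 = 2, giving 2.

x=-66, y=2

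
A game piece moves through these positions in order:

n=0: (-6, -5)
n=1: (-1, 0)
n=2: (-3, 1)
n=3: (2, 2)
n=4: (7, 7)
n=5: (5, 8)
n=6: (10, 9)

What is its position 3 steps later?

(18, 16)

The moves between consecutive positions are (+5, +5), (-2, +1), (+5, +1), (+5, +5), (-2, +1), (+5, +1); they repeat the 3-cycle [(+5, +5), (-2, +1), (+5, +1)].
step 7: apply (+5, +5) → (15, 14)
step 8: apply (-2, +1) → (13, 15)
step 9: apply (+5, +1) → (18, 16)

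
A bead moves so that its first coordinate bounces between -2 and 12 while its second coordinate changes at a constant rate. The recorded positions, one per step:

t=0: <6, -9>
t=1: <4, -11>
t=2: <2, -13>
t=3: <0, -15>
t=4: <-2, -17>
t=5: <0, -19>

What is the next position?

<2, -21>

The first coordinate travels 2 per step and bounces off the walls at -2 and 12.
  step 6: 0 → 2
The second coordinate changes by -2 each step: at step 6 it is -21.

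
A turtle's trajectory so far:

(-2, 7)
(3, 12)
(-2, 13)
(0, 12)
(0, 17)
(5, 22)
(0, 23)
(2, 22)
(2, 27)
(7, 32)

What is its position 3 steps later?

(4, 37)

Differencing gives (+5, +5), (-5, +1), (+2, -1), (+0, +5), (+5, +5), (-5, +1), (+2, -1), (+0, +5), (+5, +5). This is the pattern (+5, +5), (-5, +1), (+2, -1), (+0, +5) repeated.
step 10: apply (-5, +1) → (2, 33)
step 11: apply (+2, -1) → (4, 32)
step 12: apply (+0, +5) → (4, 37)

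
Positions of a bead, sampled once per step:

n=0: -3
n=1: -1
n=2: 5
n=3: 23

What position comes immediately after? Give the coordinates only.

Consecutive displacements +2, +6, +18 scale by a factor of 3 each step.
step 4: 23 + 54 → 77

77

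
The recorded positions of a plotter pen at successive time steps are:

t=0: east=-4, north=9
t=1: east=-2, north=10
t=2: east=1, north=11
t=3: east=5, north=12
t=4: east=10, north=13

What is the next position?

Successive displacements: (+2, +1), (+3, +1), (+4, +1), (+5, +1) — each changes by (+1, +0).
step 5: east=10, north=13 + (+6, +1) → east=16, north=14

east=16, north=14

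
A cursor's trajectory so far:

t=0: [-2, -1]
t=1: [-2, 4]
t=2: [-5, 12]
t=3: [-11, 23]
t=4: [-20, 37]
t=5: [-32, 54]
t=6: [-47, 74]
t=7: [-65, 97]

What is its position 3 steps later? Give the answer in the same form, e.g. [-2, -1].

Successive displacements: [+0, +5], [-3, +8], [-6, +11], [-9, +14], [-12, +17], [-15, +20], [-18, +23] — each changes by [-3, +3].
step 8: [-65, 97] + [-21, +26] → [-86, 123]
step 9: [-86, 123] + [-24, +29] → [-110, 152]
step 10: [-110, 152] + [-27, +32] → [-137, 184]

[-137, 184]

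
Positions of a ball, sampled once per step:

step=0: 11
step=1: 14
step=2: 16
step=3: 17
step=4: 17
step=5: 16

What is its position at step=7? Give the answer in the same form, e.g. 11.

11

First differences are +3, +2, +1, +0, -1; their common second difference is -1 (constant acceleration).
step 6: 16 − 2 → 14
step 7: 14 − 3 → 11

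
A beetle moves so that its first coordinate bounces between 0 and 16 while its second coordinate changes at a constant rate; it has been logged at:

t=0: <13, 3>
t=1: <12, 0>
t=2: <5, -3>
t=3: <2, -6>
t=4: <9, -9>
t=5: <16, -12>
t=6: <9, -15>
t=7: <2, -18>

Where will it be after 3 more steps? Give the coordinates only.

The first coordinate travels 7 per step and bounces off the walls at 0 and 16.
  step 8: 2 → 5
  step 9: 5 → 12
  step 10: 12 → 13
The second coordinate changes by -3 each step: at step 10 it is -27.

<13, -27>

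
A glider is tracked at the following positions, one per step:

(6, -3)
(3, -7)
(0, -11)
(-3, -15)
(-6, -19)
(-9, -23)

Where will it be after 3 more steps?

The position changes by (-3, -4) every step.
step 6: (-9, -23) + (-3, -4) → (-12, -27)
step 7: (-12, -27) + (-3, -4) → (-15, -31)
step 8: (-15, -31) + (-3, -4) → (-18, -35)

(-18, -35)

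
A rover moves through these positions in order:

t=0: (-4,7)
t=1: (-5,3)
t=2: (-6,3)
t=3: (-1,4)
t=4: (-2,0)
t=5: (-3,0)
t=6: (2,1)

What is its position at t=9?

Differencing gives (-1,-4), (-1,+0), (+5,+1), (-1,-4), (-1,+0), (+5,+1). This is the pattern (-1,-4), (-1,+0), (+5,+1) repeated.
step 7: apply (-1,-4) → (1,-3)
step 8: apply (-1,+0) → (0,-3)
step 9: apply (+5,+1) → (5,-2)

(5,-2)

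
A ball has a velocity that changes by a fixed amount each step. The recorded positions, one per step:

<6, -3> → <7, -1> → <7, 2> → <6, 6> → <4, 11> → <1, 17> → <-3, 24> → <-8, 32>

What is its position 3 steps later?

<-29, 62>

Successive displacements: <+1, +2>, <+0, +3>, <-1, +4>, <-2, +5>, <-3, +6>, <-4, +7>, <-5, +8> — each changes by <-1, +1>.
step 8: <-8, 32> + <-6, +9> → <-14, 41>
step 9: <-14, 41> + <-7, +10> → <-21, 51>
step 10: <-21, 51> + <-8, +11> → <-29, 62>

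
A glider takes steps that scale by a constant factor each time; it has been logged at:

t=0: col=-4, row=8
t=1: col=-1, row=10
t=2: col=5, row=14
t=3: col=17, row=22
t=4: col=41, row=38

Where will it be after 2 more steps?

The jumps are (+3,+2), (+6,+4), (+12,+8), (+24,+16) — a geometric progression with ratio 2.
step 5: col=41, row=38 + (+48,+32) → col=89, row=70
step 6: col=89, row=70 + (+96,+64) → col=185, row=134

col=185, row=134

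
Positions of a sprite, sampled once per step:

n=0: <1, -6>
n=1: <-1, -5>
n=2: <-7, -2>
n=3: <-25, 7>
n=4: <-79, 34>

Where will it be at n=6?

<-727, 358>

The jumps are <-2, +1>, <-6, +3>, <-18, +9>, <-54, +27> — a geometric progression with ratio 3.
step 5: <-79, 34> + <-162, +81> → <-241, 115>
step 6: <-241, 115> + <-486, +243> → <-727, 358>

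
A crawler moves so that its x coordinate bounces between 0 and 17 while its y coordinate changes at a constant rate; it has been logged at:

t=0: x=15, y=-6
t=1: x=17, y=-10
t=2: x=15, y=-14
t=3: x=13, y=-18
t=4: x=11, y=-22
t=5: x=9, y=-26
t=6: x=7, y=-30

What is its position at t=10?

x=1, y=-46

The x coordinate travels 2 per step and bounces off the walls at 0 and 17.
  step 7: 7 → 5
  step 8: 5 → 3
  step 9: 3 → 1
  step 10: 1 → 1
The y coordinate changes by -4 each step: at step 10 it is -46.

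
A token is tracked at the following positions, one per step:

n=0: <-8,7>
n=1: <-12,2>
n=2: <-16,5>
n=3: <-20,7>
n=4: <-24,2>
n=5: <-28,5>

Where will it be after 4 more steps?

<-44,7>

First: linear, -4 per step → -44 at step 9.
Second: cycles through 7, 2, 5 every 3 steps. Step 9 lands at position 0 of the cycle → 7.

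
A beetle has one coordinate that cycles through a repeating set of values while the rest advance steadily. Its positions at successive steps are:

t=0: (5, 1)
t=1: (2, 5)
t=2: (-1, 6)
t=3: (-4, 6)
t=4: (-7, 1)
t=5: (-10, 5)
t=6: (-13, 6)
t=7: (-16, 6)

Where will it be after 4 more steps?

(-28, 6)

The first coordinate changes by -3 each step, so at step 11 it is 5 + 11·(-3) = -28.
The second coordinate repeats the cycle [1, 5, 6, 6] with period 4; step 11 mod 4 = 3, giving 6.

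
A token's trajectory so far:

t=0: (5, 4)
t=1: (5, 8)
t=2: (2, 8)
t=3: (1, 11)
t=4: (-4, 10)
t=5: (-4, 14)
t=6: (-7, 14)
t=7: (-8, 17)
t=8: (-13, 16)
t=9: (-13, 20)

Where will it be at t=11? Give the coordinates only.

Step-to-step displacements: (+0, +4), (-3, +0), (-1, +3), (-5, -1), (+0, +4), (-3, +0), (-1, +3), (-5, -1), (+0, +4) — a repeating cycle of length 4.
step 10: apply (-3, +0) → (-16, 20)
step 11: apply (-1, +3) → (-17, 23)

(-17, 23)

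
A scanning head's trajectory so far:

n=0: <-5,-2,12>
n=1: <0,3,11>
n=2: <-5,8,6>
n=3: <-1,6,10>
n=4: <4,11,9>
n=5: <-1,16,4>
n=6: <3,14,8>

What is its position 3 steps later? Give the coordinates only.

Differencing gives <+5,+5,-1>, <-5,+5,-5>, <+4,-2,+4>, <+5,+5,-1>, <-5,+5,-5>, <+4,-2,+4>. This is the pattern <+5,+5,-1>, <-5,+5,-5>, <+4,-2,+4> repeated.
step 7: apply <+5,+5,-1> → <8,19,7>
step 8: apply <-5,+5,-5> → <3,24,2>
step 9: apply <+4,-2,+4> → <7,22,6>

<7,22,6>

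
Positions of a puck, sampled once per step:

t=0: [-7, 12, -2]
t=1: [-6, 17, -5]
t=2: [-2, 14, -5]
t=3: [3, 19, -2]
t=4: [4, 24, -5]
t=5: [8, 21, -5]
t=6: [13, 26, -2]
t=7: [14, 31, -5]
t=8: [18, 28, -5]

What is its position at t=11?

Differencing gives [+1, +5, -3], [+4, -3, +0], [+5, +5, +3], [+1, +5, -3], [+4, -3, +0], [+5, +5, +3], [+1, +5, -3], [+4, -3, +0]. This is the pattern [+1, +5, -3], [+4, -3, +0], [+5, +5, +3] repeated.
step 9: apply [+5, +5, +3] → [23, 33, -2]
step 10: apply [+1, +5, -3] → [24, 38, -5]
step 11: apply [+4, -3, +0] → [28, 35, -5]

[28, 35, -5]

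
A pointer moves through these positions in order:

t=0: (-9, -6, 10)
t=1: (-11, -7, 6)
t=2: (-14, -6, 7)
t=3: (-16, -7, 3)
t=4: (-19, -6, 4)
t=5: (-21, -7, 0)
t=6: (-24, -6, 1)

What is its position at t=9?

(-31, -7, -6)

Step-to-step displacements: (-2, -1, -4), (-3, +1, +1), (-2, -1, -4), (-3, +1, +1), (-2, -1, -4), (-3, +1, +1) — a repeating cycle of length 2.
step 7: apply (-2, -1, -4) → (-26, -7, -3)
step 8: apply (-3, +1, +1) → (-29, -6, -2)
step 9: apply (-2, -1, -4) → (-31, -7, -6)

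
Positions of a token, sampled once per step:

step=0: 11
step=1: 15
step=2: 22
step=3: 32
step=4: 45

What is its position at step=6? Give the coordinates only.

80

Taking differences between consecutive positions: +4, +7, +10, +13. These grow by +3 each step.
step 5: 45 + 16 → 61
step 6: 61 + 19 → 80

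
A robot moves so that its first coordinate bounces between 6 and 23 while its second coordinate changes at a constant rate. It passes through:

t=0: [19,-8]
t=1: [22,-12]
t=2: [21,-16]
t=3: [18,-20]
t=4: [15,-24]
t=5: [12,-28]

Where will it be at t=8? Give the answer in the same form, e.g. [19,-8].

The first coordinate reflects between 6 and 23, moving 3 per step.
  step 6: 12 → 9
  step 7: 9 → 6
  step 8: 6 → 9
The second coordinate changes by -4 each step: at step 8 it is -40.

[9,-40]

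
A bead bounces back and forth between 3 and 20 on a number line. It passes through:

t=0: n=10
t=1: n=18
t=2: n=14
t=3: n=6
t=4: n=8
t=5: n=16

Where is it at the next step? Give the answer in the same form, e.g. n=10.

The value travels 8 per step and bounces off the walls at 3 and 20.
  step 6: 16 → 16

n=16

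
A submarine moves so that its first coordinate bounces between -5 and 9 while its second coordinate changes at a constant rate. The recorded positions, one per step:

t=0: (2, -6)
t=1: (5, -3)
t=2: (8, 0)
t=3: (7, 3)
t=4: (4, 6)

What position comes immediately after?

The first coordinate reflects between -5 and 9, moving 3 per step.
  step 5: 4 → 1
The second coordinate changes by +3 each step: at step 5 it is 9.

(1, 9)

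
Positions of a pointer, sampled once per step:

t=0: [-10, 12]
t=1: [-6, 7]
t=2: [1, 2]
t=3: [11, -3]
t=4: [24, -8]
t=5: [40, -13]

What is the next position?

[59, -18]

First differences are [+4, -5], [+7, -5], [+10, -5], [+13, -5], [+16, -5]; their common second difference is [+3, +0] (constant acceleration).
step 6: [40, -13] + [+19, -5] → [59, -18]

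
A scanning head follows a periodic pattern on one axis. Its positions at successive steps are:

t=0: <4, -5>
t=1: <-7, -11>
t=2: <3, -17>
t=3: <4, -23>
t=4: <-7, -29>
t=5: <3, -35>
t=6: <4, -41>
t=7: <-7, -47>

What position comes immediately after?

<3, -53>

The first coordinate repeats the cycle [4, -7, 3] with period 3; step 8 mod 3 = 2, giving 3.
The second coordinate changes by -6 each step, so at step 8 it is -5 + 8·(-6) = -53.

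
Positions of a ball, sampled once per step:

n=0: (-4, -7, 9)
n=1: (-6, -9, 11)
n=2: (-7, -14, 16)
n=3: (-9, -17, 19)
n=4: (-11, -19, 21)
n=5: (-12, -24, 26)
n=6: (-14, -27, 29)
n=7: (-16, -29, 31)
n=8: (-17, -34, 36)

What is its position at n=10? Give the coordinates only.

(-21, -39, 41)

Differencing gives (-2, -2, +2), (-1, -5, +5), (-2, -3, +3), (-2, -2, +2), (-1, -5, +5), (-2, -3, +3), (-2, -2, +2), (-1, -5, +5). This is the pattern (-2, -2, +2), (-1, -5, +5), (-2, -3, +3) repeated.
step 9: apply (-2, -3, +3) → (-19, -37, 39)
step 10: apply (-2, -2, +2) → (-21, -39, 41)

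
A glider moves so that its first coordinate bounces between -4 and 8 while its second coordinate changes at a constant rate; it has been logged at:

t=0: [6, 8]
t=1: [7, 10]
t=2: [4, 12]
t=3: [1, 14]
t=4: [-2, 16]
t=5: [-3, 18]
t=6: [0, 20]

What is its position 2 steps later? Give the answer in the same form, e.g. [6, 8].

[6, 24]

The first coordinate travels 3 per step and bounces off the walls at -4 and 8.
  step 7: 0 → 3
  step 8: 3 → 6
The second coordinate changes by +2 each step: at step 8 it is 24.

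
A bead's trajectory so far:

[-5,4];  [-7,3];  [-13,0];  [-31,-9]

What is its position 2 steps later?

The jumps are [-2,-1], [-6,-3], [-18,-9] — a geometric progression with ratio 3.
step 4: [-31,-9] + [-54,-27] → [-85,-36]
step 5: [-85,-36] + [-162,-81] → [-247,-117]

[-247,-117]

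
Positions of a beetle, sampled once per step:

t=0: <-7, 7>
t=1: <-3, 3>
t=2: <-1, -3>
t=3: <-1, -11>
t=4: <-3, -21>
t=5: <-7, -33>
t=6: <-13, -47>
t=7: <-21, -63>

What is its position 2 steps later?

Taking differences between consecutive positions: <+4, -4>, <+2, -6>, <+0, -8>, <-2, -10>, <-4, -12>, <-6, -14>, <-8, -16>. These grow by <-2, -2> each step.
step 8: <-21, -63> + <-10, -18> → <-31, -81>
step 9: <-31, -81> + <-12, -20> → <-43, -101>

<-43, -101>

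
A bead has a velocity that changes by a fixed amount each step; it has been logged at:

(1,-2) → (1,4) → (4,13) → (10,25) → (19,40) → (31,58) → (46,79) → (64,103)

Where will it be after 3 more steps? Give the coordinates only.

(136,193)

Successive displacements: (+0,+6), (+3,+9), (+6,+12), (+9,+15), (+12,+18), (+15,+21), (+18,+24) — each changes by (+3,+3).
step 8: (64,103) + (+21,+27) → (85,130)
step 9: (85,130) + (+24,+30) → (109,160)
step 10: (109,160) + (+27,+33) → (136,193)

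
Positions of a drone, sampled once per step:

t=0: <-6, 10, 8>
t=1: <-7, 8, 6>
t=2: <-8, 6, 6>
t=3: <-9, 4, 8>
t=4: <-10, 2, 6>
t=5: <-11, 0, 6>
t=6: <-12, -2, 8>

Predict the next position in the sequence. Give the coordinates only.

First: linear, -1 per step → -13 at step 7.
Second: linear, -2 per step → -4 at step 7.
Third: cycles through 8, 6, 6 every 3 steps. Step 7 lands at position 1 of the cycle → 6.

<-13, -4, 6>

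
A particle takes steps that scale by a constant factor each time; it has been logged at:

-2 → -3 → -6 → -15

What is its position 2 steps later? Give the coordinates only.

-123

The jumps are -1, -3, -9 — a geometric progression with ratio 3.
step 4: -15 − 27 → -42
step 5: -42 − 81 → -123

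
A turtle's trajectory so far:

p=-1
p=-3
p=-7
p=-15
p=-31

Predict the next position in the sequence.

Consecutive displacements -2, -4, -8, -16 scale by a factor of 2 each step.
step 5: -31 − 32 → p=-63

p=-63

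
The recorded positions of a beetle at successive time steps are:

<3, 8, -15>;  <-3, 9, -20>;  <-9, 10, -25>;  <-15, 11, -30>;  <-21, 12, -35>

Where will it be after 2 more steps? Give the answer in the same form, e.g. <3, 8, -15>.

Each step adds <-6, +1, -5> to the position.
step 5: <-21, 12, -35> + <-6, +1, -5> → <-27, 13, -40>
step 6: <-27, 13, -40> + <-6, +1, -5> → <-33, 14, -45>

<-33, 14, -45>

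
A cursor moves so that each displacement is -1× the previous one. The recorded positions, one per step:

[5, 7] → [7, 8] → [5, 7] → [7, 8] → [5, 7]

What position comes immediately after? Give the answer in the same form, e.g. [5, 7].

[7, 8]

The jumps are [+2, +1], [-2, -1], [+2, +1], [-2, -1] — a geometric progression with ratio -1.
step 5: [5, 7] + [+2, +1] → [7, 8]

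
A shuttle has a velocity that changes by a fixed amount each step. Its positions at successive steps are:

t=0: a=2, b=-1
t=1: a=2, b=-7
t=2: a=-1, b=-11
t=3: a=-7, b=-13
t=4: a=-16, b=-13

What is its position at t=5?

a=-28, b=-11

Successive displacements: (+0,-6), (-3,-4), (-6,-2), (-9,+0) — each changes by (-3,+2).
step 5: a=-16, b=-13 + (-12,+2) → a=-28, b=-11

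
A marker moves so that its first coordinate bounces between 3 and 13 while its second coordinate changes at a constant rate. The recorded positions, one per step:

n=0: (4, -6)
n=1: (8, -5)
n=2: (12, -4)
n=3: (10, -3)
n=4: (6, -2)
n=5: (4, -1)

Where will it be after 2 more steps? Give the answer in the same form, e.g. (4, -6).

(12, 1)

The first coordinate travels 4 per step and bounces off the walls at 3 and 13.
  step 6: 4 → 8
  step 7: 8 → 12
The second coordinate changes by +1 each step: at step 7 it is 1.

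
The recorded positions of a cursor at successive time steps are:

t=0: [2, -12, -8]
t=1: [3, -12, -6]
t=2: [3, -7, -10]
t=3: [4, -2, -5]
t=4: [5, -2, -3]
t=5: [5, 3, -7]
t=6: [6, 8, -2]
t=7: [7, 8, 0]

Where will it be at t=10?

Differencing gives [+1, +0, +2], [+0, +5, -4], [+1, +5, +5], [+1, +0, +2], [+0, +5, -4], [+1, +5, +5], [+1, +0, +2]. This is the pattern [+1, +0, +2], [+0, +5, -4], [+1, +5, +5] repeated.
step 8: apply [+0, +5, -4] → [7, 13, -4]
step 9: apply [+1, +5, +5] → [8, 18, 1]
step 10: apply [+1, +0, +2] → [9, 18, 3]

[9, 18, 3]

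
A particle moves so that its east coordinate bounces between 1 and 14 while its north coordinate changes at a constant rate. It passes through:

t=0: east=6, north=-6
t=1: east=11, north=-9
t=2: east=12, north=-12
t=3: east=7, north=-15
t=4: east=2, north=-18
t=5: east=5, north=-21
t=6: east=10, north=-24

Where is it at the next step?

east=13, north=-27

The east coordinate reflects between 1 and 14, moving 5 per step.
  step 7: 10 → 13
The north coordinate changes by -3 each step: at step 7 it is -27.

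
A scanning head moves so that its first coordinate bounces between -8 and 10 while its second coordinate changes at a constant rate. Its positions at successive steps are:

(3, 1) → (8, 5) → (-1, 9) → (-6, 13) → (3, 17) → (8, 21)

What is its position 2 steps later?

The first coordinate travels 9 per step and bounces off the walls at -8 and 10.
  step 6: 8 → -1
  step 7: -1 → -6
The second coordinate changes by +4 each step: at step 7 it is 29.

(-6, 29)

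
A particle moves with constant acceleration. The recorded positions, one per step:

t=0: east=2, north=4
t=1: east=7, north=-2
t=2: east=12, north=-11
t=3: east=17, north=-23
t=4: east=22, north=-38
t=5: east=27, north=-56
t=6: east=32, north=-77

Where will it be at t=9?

Taking differences between consecutive positions: (+5, -6), (+5, -9), (+5, -12), (+5, -15), (+5, -18), (+5, -21). These grow by (+0, -3) each step.
step 7: east=32, north=-77 + (+5, -24) → east=37, north=-101
step 8: east=37, north=-101 + (+5, -27) → east=42, north=-128
step 9: east=42, north=-128 + (+5, -30) → east=47, north=-158

east=47, north=-158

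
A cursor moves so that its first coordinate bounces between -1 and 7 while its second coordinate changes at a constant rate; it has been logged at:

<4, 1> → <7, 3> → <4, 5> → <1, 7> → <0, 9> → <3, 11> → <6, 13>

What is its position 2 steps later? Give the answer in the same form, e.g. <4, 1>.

<2, 17>

The first coordinate reflects between -1 and 7, moving 3 per step.
  step 7: 6 → 5
  step 8: 5 → 2
The second coordinate changes by +2 each step: at step 8 it is 17.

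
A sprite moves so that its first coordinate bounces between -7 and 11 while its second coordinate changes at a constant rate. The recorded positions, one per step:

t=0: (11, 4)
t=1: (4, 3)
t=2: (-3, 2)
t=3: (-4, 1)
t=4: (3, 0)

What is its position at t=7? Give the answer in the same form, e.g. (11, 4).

The first coordinate reflects between -7 and 11, moving 7 per step.
  step 5: 3 → 10
  step 6: 10 → 5
  step 7: 5 → -2
The second coordinate changes by -1 each step: at step 7 it is -3.

(-2, -3)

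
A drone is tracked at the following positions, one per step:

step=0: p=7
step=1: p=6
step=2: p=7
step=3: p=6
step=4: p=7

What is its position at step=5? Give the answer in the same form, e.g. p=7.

Step-to-step displacements: -1, +1, -1, +1; each is -1× the previous.
step 5: 7 − 1 → p=6

p=6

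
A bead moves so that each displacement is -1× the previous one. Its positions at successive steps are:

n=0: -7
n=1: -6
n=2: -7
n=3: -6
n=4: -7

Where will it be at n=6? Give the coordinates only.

-7

The jumps are +1, -1, +1, -1 — a geometric progression with ratio -1.
step 5: -7 + 1 → -6
step 6: -6 − 1 → -7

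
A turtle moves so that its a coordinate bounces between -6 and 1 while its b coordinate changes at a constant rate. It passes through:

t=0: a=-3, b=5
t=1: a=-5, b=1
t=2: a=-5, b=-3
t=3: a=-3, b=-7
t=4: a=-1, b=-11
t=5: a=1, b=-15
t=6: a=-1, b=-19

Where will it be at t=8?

The a coordinate reflects between -6 and 1, moving 2 per step.
  step 7: -1 → -3
  step 8: -3 → -5
The b coordinate changes by -4 each step: at step 8 it is -27.

a=-5, b=-27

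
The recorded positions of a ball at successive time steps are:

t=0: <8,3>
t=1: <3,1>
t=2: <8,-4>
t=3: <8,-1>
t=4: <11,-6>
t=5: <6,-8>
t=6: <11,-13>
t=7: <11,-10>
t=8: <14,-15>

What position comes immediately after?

<9,-17>

The moves between consecutive positions are <-5,-2>, <+5,-5>, <+0,+3>, <+3,-5>, <-5,-2>, <+5,-5>, <+0,+3>, <+3,-5>; they repeat the 4-cycle [<-5,-2>, <+5,-5>, <+0,+3>, <+3,-5>].
step 9: apply <-5,-2> → <9,-17>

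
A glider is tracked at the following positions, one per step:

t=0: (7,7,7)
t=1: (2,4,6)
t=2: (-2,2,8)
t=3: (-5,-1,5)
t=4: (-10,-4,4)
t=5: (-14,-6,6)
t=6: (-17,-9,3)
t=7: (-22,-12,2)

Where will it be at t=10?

The moves between consecutive positions are (-5,-3,-1), (-4,-2,+2), (-3,-3,-3), (-5,-3,-1), (-4,-2,+2), (-3,-3,-3), (-5,-3,-1); they repeat the 3-cycle [(-5,-3,-1), (-4,-2,+2), (-3,-3,-3)].
step 8: apply (-4,-2,+2) → (-26,-14,4)
step 9: apply (-3,-3,-3) → (-29,-17,1)
step 10: apply (-5,-3,-1) → (-34,-20,0)

(-34,-20,0)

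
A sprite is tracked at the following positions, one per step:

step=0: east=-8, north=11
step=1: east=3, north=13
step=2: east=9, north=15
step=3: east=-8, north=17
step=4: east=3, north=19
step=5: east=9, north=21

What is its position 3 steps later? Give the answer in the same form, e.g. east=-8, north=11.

east=9, north=27

The east coordinate repeats the cycle [-8, 3, 9] with period 3; step 8 mod 3 = 2, giving 9.
The north coordinate changes by +2 each step, so at step 8 it is 11 + 8·(2) = 27.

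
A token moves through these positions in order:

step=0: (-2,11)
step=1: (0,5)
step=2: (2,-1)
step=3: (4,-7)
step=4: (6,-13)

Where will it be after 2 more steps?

Constant displacement of (+2,-6) per step.
step 5: (6,-13) + (+2,-6) → (8,-19)
step 6: (8,-19) + (+2,-6) → (10,-25)

(10,-25)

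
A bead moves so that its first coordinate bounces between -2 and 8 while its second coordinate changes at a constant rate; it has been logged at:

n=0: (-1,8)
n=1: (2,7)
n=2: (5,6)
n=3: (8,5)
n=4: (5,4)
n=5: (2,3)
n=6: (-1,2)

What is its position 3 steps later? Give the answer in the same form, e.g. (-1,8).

(6,-1)

The first coordinate reflects between -2 and 8, moving 3 per step.
  step 7: -1 → 0
  step 8: 0 → 3
  step 9: 3 → 6
The second coordinate changes by -1 each step: at step 9 it is -1.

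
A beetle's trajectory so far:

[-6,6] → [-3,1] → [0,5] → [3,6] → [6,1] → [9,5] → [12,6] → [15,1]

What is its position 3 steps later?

First: linear, +3 per step → 24 at step 10.
Second: cycles through 6, 1, 5 every 3 steps. Step 10 lands at position 1 of the cycle → 1.

[24,1]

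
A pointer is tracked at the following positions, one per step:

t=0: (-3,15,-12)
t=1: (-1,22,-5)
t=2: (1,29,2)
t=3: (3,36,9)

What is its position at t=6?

The position changes by (+2,+7,+7) every step.
step 4: (3,36,9) + (+2,+7,+7) → (5,43,16)
step 5: (5,43,16) + (+2,+7,+7) → (7,50,23)
step 6: (7,50,23) + (+2,+7,+7) → (9,57,30)

(9,57,30)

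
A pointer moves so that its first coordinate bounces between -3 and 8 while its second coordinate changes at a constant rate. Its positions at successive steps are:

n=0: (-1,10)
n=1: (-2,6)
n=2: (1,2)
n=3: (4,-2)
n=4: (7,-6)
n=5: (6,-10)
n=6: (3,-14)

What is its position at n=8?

(-3,-22)

The first coordinate travels 3 per step and bounces off the walls at -3 and 8.
  step 7: 3 → 0
  step 8: 0 → -3
The second coordinate changes by -4 each step: at step 8 it is -22.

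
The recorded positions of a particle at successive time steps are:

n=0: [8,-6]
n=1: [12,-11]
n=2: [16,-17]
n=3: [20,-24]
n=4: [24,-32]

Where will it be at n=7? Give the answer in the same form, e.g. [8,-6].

Taking differences between consecutive positions: [+4,-5], [+4,-6], [+4,-7], [+4,-8]. These grow by [+0,-1] each step.
step 5: [24,-32] + [+4,-9] → [28,-41]
step 6: [28,-41] + [+4,-10] → [32,-51]
step 7: [32,-51] + [+4,-11] → [36,-62]

[36,-62]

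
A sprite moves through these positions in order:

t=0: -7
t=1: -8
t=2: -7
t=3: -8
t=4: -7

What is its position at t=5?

The jumps are -1, +1, -1, +1 — a geometric progression with ratio -1.
step 5: -7 − 1 → -8

-8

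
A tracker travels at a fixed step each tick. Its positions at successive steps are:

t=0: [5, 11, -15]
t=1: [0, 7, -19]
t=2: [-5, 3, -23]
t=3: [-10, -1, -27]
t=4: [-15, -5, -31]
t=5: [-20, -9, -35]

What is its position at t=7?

[-30, -17, -43]

Each step adds [-5, -4, -4] to the position.
step 6: [-20, -9, -35] + [-5, -4, -4] → [-25, -13, -39]
step 7: [-25, -13, -39] + [-5, -4, -4] → [-30, -17, -43]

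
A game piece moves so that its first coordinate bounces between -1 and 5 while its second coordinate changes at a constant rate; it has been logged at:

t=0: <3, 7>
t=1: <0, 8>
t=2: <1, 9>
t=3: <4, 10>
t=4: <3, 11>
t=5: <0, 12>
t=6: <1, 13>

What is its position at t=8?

The first coordinate reflects between -1 and 5, moving 3 per step.
  step 7: 1 → 4
  step 8: 4 → 3
The second coordinate changes by +1 each step: at step 8 it is 15.

<3, 15>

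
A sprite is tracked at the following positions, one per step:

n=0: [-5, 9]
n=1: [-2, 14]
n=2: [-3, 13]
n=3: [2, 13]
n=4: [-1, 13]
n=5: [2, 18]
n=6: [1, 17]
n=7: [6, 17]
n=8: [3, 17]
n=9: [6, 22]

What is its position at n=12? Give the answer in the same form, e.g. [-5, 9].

The moves between consecutive positions are [+3, +5], [-1, -1], [+5, +0], [-3, +0], [+3, +5], [-1, -1], [+5, +0], [-3, +0], [+3, +5]; they repeat the 4-cycle [[+3, +5], [-1, -1], [+5, +0], [-3, +0]].
step 10: apply [-1, -1] → [5, 21]
step 11: apply [+5, +0] → [10, 21]
step 12: apply [-3, +0] → [7, 21]

[7, 21]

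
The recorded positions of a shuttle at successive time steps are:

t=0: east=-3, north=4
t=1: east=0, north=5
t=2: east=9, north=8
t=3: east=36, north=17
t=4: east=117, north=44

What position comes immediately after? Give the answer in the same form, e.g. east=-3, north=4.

east=360, north=125

The jumps are (+3,+1), (+9,+3), (+27,+9), (+81,+27) — a geometric progression with ratio 3.
step 5: east=117, north=44 + (+243,+81) → east=360, north=125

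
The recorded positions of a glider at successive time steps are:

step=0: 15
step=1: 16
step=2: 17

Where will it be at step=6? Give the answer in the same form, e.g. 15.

Each step adds +1 to the position.
step 3: 17 + 1 → 18
step 4: 18 + 1 → 19
step 5: 19 + 1 → 20
step 6: 20 + 1 → 21

21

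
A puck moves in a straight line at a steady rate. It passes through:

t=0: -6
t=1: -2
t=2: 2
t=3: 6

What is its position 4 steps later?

22

The position changes by +4 every step.
step 4: 6 + 4 → 10
step 5: 10 + 4 → 14
step 6: 14 + 4 → 18
step 7: 18 + 4 → 22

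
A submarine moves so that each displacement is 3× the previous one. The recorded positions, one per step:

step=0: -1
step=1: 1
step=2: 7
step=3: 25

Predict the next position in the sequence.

Step-to-step displacements: +2, +6, +18; each is 3× the previous.
step 4: 25 + 54 → 79

79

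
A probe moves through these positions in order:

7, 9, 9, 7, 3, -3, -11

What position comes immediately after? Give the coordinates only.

Taking differences between consecutive positions: +2, +0, -2, -4, -6, -8. These grow by -2 each step.
step 7: -11 − 10 → -21

-21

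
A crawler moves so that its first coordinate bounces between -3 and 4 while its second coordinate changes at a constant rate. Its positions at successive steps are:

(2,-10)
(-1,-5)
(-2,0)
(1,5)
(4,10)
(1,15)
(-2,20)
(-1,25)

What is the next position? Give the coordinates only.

(2,30)

The first coordinate travels 3 per step and bounces off the walls at -3 and 4.
  step 8: -1 → 2
The second coordinate changes by +5 each step: at step 8 it is 30.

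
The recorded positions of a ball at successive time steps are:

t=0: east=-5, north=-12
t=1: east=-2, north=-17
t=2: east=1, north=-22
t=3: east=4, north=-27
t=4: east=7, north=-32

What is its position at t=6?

east=13, north=-42

The position changes by (+3,-5) every step.
step 5: east=7, north=-32 + (+3,-5) → east=10, north=-37
step 6: east=10, north=-37 + (+3,-5) → east=13, north=-42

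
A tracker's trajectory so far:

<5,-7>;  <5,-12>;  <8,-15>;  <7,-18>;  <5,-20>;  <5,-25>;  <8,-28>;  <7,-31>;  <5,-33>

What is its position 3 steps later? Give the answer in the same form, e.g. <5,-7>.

Differencing gives <+0,-5>, <+3,-3>, <-1,-3>, <-2,-2>, <+0,-5>, <+3,-3>, <-1,-3>, <-2,-2>. This is the pattern <+0,-5>, <+3,-3>, <-1,-3>, <-2,-2> repeated.
step 9: apply <+0,-5> → <5,-38>
step 10: apply <+3,-3> → <8,-41>
step 11: apply <-1,-3> → <7,-44>

<7,-44>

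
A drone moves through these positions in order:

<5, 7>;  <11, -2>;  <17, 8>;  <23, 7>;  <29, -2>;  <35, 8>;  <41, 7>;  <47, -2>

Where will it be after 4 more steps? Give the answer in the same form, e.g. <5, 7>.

<71, 8>

First: linear, +6 per step → 71 at step 11.
Second: cycles through 7, -2, 8 every 3 steps. Step 11 lands at position 2 of the cycle → 8.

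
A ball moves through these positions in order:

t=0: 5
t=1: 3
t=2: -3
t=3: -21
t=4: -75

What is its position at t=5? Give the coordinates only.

-237

Step-to-step displacements: -2, -6, -18, -54; each is 3× the previous.
step 5: -75 − 162 → -237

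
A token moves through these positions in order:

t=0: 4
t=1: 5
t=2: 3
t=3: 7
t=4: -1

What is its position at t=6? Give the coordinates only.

The jumps are +1, -2, +4, -8 — a geometric progression with ratio -2.
step 5: -1 + 16 → 15
step 6: 15 − 32 → -17

-17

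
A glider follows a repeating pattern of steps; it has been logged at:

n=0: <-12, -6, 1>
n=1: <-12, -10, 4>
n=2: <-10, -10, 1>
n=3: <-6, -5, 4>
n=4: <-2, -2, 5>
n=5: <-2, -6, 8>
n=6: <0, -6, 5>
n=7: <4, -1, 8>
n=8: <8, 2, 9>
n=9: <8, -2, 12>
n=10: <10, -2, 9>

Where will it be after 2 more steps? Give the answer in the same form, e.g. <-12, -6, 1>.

<18, 6, 13>

Step-to-step displacements: <+0, -4, +3>, <+2, +0, -3>, <+4, +5, +3>, <+4, +3, +1>, <+0, -4, +3>, <+2, +0, -3>, <+4, +5, +3>, <+4, +3, +1>, <+0, -4, +3>, <+2, +0, -3> — a repeating cycle of length 4.
step 11: apply <+4, +5, +3> → <14, 3, 12>
step 12: apply <+4, +3, +1> → <18, 6, 13>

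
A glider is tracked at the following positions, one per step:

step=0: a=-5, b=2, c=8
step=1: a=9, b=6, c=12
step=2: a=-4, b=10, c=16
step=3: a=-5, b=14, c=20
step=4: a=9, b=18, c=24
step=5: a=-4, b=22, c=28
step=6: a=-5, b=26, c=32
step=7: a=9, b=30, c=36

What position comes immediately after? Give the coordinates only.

a=-4, b=34, c=40

A: cycles through -5, 9, -4 every 3 steps. Step 8 lands at position 2 of the cycle → -4.
B: linear, +4 per step → 34 at step 8.
C: linear, +4 per step → 40 at step 8.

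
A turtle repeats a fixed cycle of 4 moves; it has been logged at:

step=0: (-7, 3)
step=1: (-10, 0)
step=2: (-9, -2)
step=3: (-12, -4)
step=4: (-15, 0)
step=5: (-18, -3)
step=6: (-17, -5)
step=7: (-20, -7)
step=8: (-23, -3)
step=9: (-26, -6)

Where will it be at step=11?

(-28, -10)

Step-to-step displacements: (-3, -3), (+1, -2), (-3, -2), (-3, +4), (-3, -3), (+1, -2), (-3, -2), (-3, +4), (-3, -3) — a repeating cycle of length 4.
step 10: apply (+1, -2) → (-25, -8)
step 11: apply (-3, -2) → (-28, -10)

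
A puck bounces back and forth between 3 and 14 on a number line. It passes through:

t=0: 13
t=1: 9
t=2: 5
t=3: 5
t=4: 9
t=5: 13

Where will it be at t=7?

The value reflects between 3 and 14, moving 4 per step.
  step 6: 13 → 11
  step 7: 11 → 7

7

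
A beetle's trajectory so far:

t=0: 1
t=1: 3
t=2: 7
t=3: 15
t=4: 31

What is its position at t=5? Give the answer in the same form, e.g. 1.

The jumps are +2, +4, +8, +16 — a geometric progression with ratio 2.
step 5: 31 + 32 → 63

63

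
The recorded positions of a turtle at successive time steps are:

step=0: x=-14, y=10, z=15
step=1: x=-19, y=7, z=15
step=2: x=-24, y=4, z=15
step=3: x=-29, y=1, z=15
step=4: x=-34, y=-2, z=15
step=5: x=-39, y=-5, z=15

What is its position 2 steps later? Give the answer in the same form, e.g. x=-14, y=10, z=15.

x=-49, y=-11, z=15

Constant displacement of (-5,-3,+0) per step.
step 6: x=-39, y=-5, z=15 + (-5,-3,+0) → x=-44, y=-8, z=15
step 7: x=-44, y=-8, z=15 + (-5,-3,+0) → x=-49, y=-11, z=15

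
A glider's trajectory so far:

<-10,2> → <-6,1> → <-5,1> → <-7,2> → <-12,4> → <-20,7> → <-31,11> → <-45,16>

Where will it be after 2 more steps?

<-82,29>

Successive displacements: <+4,-1>, <+1,+0>, <-2,+1>, <-5,+2>, <-8,+3>, <-11,+4>, <-14,+5> — each changes by <-3,+1>.
step 8: <-45,16> + <-17,+6> → <-62,22>
step 9: <-62,22> + <-20,+7> → <-82,29>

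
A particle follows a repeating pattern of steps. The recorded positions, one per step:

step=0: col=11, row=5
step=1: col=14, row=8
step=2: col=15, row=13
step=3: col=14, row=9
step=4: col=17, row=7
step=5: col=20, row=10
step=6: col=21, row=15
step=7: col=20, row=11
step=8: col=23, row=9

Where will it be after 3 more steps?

col=26, row=13

The moves between consecutive positions are (+3, +3), (+1, +5), (-1, -4), (+3, -2), (+3, +3), (+1, +5), (-1, -4), (+3, -2); they repeat the 4-cycle [(+3, +3), (+1, +5), (-1, -4), (+3, -2)].
step 9: apply (+3, +3) → col=26, row=12
step 10: apply (+1, +5) → col=27, row=17
step 11: apply (-1, -4) → col=26, row=13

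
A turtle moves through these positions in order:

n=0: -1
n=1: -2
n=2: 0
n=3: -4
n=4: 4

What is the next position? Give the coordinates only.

Consecutive displacements -1, +2, -4, +8 scale by a factor of -2 each step.
step 5: 4 − 16 → -12

-12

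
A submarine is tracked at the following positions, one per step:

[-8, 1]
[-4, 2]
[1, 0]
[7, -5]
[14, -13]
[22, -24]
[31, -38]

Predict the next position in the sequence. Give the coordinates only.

First differences are [+4, +1], [+5, -2], [+6, -5], [+7, -8], [+8, -11], [+9, -14]; their common second difference is [+1, -3] (constant acceleration).
step 7: [31, -38] + [+10, -17] → [41, -55]

[41, -55]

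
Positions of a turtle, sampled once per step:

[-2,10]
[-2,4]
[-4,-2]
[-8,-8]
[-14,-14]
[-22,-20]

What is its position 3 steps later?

[-58,-38]

First differences are [+0,-6], [-2,-6], [-4,-6], [-6,-6], [-8,-6]; their common second difference is [-2,+0] (constant acceleration).
step 6: [-22,-20] + [-10,-6] → [-32,-26]
step 7: [-32,-26] + [-12,-6] → [-44,-32]
step 8: [-44,-32] + [-14,-6] → [-58,-38]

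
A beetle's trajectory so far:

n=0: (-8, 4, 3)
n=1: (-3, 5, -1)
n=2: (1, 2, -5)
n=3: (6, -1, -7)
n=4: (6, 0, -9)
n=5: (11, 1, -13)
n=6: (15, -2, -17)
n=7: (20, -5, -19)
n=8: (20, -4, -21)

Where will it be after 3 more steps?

(34, -9, -31)

Differencing gives (+5, +1, -4), (+4, -3, -4), (+5, -3, -2), (+0, +1, -2), (+5, +1, -4), (+4, -3, -4), (+5, -3, -2), (+0, +1, -2). This is the pattern (+5, +1, -4), (+4, -3, -4), (+5, -3, -2), (+0, +1, -2) repeated.
step 9: apply (+5, +1, -4) → (25, -3, -25)
step 10: apply (+4, -3, -4) → (29, -6, -29)
step 11: apply (+5, -3, -2) → (34, -9, -31)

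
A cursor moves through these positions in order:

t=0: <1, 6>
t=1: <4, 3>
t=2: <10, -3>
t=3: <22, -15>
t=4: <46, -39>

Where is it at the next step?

<94, -87>

Consecutive displacements <+3, -3>, <+6, -6>, <+12, -12>, <+24, -24> scale by a factor of 2 each step.
step 5: <46, -39> + <+48, -48> → <94, -87>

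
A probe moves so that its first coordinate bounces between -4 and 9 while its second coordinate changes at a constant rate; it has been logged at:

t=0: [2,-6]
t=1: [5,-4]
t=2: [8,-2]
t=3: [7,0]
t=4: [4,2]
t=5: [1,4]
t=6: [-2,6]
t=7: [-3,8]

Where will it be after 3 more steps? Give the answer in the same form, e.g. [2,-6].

The first coordinate travels 3 per step and bounces off the walls at -4 and 9.
  step 8: -3 → 0
  step 9: 0 → 3
  step 10: 3 → 6
The second coordinate changes by +2 each step: at step 10 it is 14.

[6,14]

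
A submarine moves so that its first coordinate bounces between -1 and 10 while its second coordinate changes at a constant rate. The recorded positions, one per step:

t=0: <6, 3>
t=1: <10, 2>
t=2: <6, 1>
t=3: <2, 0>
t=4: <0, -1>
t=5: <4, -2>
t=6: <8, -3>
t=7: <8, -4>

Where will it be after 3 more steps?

The first coordinate travels 4 per step and bounces off the walls at -1 and 10.
  step 8: 8 → 4
  step 9: 4 → 0
  step 10: 0 → 2
The second coordinate changes by -1 each step: at step 10 it is -7.

<2, -7>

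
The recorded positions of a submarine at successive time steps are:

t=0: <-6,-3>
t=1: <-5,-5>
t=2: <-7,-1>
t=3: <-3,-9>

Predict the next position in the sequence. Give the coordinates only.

Step-to-step displacements: <+1,-2>, <-2,+4>, <+4,-8>; each is -2× the previous.
step 4: <-3,-9> + <-8,+16> → <-11,7>

<-11,7>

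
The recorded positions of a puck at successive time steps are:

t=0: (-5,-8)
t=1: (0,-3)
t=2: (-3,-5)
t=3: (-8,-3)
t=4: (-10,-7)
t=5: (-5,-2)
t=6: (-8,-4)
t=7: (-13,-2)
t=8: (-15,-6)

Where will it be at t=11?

Step-to-step displacements: (+5,+5), (-3,-2), (-5,+2), (-2,-4), (+5,+5), (-3,-2), (-5,+2), (-2,-4) — a repeating cycle of length 4.
step 9: apply (+5,+5) → (-10,-1)
step 10: apply (-3,-2) → (-13,-3)
step 11: apply (-5,+2) → (-18,-1)

(-18,-1)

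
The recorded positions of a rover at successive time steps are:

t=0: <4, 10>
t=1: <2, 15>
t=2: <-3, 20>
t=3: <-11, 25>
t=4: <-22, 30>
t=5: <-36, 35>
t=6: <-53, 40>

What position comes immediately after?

Taking differences between consecutive positions: <-2, +5>, <-5, +5>, <-8, +5>, <-11, +5>, <-14, +5>, <-17, +5>. These grow by <-3, +0> each step.
step 7: <-53, 40> + <-20, +5> → <-73, 45>

<-73, 45>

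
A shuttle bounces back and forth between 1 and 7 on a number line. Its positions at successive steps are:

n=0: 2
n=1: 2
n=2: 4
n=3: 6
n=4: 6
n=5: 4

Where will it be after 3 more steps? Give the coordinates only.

4

The value reflects between 1 and 7, moving 2 per step.
  step 6: 4 → 2
  step 7: 2 → 2
  step 8: 2 → 4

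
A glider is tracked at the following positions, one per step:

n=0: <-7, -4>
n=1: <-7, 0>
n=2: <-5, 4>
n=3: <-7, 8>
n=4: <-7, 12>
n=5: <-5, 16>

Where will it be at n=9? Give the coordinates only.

First: cycles through -7, -7, -5 every 3 steps. Step 9 lands at position 0 of the cycle → -7.
Second: linear, +4 per step → 32 at step 9.

<-7, 32>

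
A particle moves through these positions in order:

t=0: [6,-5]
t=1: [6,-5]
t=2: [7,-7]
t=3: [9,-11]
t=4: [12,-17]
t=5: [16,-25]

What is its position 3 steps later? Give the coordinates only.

[34,-61]

First differences are [+0,+0], [+1,-2], [+2,-4], [+3,-6], [+4,-8]; their common second difference is [+1,-2] (constant acceleration).
step 6: [16,-25] + [+5,-10] → [21,-35]
step 7: [21,-35] + [+6,-12] → [27,-47]
step 8: [27,-47] + [+7,-14] → [34,-61]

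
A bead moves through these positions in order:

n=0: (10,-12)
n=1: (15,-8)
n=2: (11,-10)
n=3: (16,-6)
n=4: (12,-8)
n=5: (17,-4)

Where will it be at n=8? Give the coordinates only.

Step-to-step displacements: (+5,+4), (-4,-2), (+5,+4), (-4,-2), (+5,+4) — a repeating cycle of length 2.
step 6: apply (-4,-2) → (13,-6)
step 7: apply (+5,+4) → (18,-2)
step 8: apply (-4,-2) → (14,-4)

(14,-4)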